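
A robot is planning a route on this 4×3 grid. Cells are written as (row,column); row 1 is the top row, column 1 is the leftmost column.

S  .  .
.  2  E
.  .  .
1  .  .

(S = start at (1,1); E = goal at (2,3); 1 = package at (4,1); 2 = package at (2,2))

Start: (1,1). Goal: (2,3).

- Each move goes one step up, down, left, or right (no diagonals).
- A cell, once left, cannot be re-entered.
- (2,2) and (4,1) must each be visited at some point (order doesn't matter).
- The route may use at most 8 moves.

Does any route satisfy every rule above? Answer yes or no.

yes

One route that works: (1,1) → (2,1) → (3,1) → (4,1) → (4,2) → (3,2) → (2,2) → (2,3).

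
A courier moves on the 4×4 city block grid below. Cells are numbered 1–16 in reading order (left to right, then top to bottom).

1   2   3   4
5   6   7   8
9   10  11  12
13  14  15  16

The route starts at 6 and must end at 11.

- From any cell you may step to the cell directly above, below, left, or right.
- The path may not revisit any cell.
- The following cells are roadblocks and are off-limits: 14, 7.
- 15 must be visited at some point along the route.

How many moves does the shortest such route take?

Any route passes through 15 somewhere between 6 and 11. Summing Manhattan distances along the two legs (6 → 15 → 11) gives a lower bound of 3 + 1 = 4 moves.
The shortest route satisfying every rule uses 8 moves: 6 → 2 → 3 → 4 → 8 → 12 → 16 → 15 → 11.
The bound of 4 isn't tight here; checking systematically, no route of length 4 through 7 satisfies every constraint (on a 4-connected grid the length of any start-to-goal walk has the same parity as the Manhattan bound, so only lengths 4, 6, 8, … need checking), so 8 is the minimum.

8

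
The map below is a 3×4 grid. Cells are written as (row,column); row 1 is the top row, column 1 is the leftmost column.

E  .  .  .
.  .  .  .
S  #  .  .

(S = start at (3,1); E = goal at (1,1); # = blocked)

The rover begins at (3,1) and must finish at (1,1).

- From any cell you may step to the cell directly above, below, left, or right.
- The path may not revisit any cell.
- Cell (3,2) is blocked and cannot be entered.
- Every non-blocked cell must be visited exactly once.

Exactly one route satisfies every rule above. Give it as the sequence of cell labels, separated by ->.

(3,1) -> (2,1) -> (2,2) -> (2,3) -> (3,3) -> (3,4) -> (2,4) -> (1,4) -> (1,3) -> (1,2) -> (1,1)

Need to visit all 11 open cells exactly once, starting at (3,1) and ending at (1,1).
Route from (3,1): up to (2,1), 2× right (reaching (2,3)), down to (3,3), right to (3,4), 2× up (reaching (1,4)), 3× left (reaching (1,1)) — 10 moves in all.
Check: all 11 open cells covered.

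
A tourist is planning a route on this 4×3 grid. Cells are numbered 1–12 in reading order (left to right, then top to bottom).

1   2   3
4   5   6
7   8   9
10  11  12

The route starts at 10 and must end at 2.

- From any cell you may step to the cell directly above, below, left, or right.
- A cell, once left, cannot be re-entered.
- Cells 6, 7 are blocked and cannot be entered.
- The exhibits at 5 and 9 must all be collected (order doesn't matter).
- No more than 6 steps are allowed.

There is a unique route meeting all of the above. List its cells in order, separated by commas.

The budget equals the shortest possible length, so every move has to be on a shortest route through the required cells.
Route from 10: right 2 to 12, up 1 to 9, left 1 to 8, up 2 to 2 — 6 moves in all.
Check: all required cells visited; 6 ≤ 6 moves.

10, 11, 12, 9, 8, 5, 2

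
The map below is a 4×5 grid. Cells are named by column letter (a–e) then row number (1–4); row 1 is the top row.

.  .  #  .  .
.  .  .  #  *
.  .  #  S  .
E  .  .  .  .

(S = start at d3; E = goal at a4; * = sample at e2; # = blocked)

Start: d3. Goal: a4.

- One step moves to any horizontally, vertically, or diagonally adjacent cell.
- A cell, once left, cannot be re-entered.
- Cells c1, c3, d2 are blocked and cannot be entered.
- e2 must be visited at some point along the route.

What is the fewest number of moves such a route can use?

Any route passes through e2 somewhere between d3 and a4. Summing Chebyshev distances along the two legs (d3 → e2 → a4) gives a lower bound of 1 + 4 = 5 moves.
A route of 5 moves achieves this: d3 → e2 → d1 → c2 → b3 → a4.
Since 5 matches the lower bound, it is optimal.

5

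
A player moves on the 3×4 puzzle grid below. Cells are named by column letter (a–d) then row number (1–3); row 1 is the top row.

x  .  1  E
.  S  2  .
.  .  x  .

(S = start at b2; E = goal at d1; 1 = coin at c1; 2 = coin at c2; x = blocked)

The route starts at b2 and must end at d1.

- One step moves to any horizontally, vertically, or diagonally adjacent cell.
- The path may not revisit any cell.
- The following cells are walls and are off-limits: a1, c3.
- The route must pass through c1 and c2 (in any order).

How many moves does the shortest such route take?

Any route passes through c1 and c2 in some order between b2 and d1. Summing Chebyshev distances along each leg and taking the cheapest ordering (b2 → c1 → c2 → d1) gives a lower bound of 1 + 1 + 1 = 3 moves.
A route of 3 moves achieves this: b2 → c1 → c2 → d1.
Since 3 matches the lower bound, it is optimal.

3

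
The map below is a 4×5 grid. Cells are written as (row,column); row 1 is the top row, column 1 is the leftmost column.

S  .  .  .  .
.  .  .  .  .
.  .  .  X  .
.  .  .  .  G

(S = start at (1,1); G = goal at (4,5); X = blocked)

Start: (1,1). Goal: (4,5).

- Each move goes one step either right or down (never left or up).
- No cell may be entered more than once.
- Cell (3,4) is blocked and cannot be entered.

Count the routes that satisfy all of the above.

A right/down-only route from (1,1) to (4,5) makes exactly 3 down-moves and 4 right-moves in some order.
With no other constraints that would be C(7,3) = 35 routes.
Subtract routes through each blocked cell (inclusion–exclusion for overlaps): − through (3,4): 20 → 15.
That gives 15 routes.

15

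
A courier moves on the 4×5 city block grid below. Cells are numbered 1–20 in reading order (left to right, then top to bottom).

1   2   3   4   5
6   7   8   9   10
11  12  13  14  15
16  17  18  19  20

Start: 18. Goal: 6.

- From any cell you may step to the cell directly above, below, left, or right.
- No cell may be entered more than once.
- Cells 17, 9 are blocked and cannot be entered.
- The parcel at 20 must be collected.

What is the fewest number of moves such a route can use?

8

Any route passes through 20 somewhere between 18 and 6. Summing Manhattan distances along the two legs (18 → 20 → 6) gives a lower bound of 2 + 6 = 8 moves.
A route of 8 moves achieves this: 18 → 19 → 20 → 15 → 14 → 13 → 8 → 7 → 6.
Since 8 matches the lower bound, it is optimal.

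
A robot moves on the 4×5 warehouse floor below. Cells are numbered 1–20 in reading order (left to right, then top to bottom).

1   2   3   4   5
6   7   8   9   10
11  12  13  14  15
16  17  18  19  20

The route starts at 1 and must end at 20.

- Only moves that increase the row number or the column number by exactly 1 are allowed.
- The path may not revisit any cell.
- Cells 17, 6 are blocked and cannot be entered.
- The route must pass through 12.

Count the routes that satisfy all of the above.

A right/down-only route from 1 to 20 makes exactly 3 down-moves and 4 right-moves in some order.
With no other constraints that would be C(7,3) = 35 routes.
Split at 12 and multiply the segment counts (each segment already excludes blocked cells): 1→12: 1; 12→20: 3; product = 3.
That gives 3 routes.

3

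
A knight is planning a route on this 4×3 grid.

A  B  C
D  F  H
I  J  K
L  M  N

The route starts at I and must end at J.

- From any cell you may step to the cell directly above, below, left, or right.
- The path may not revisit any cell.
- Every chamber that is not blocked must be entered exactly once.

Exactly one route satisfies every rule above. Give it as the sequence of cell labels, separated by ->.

Need to visit all 12 open cells exactly once, starting at I and ending at J.
Cell N has only two open neighbours (K and M), so the path must pass straight through it: one of those is the cell it's entered from and the other is where it exits.
Route from I: down 1 to L, right 2 to N, up 3 to C, left 2 to A, down 1 to D, right 1 to F, down 1 to J — 11 moves in all.
Check: all 12 open cells covered.

I -> L -> M -> N -> K -> H -> C -> B -> A -> D -> F -> J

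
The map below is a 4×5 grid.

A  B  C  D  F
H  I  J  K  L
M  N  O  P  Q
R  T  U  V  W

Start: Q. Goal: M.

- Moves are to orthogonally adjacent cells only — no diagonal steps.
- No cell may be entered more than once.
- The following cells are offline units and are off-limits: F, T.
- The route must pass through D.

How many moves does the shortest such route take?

Any route passes through D somewhere between Q and M. Summing Manhattan distances along the two legs (Q → D → M) gives a lower bound of 3 + 5 = 8 moves.
A route of 8 moves achieves this: Q → L → K → D → C → J → O → N → M.
Since 8 matches the lower bound, it is optimal.

8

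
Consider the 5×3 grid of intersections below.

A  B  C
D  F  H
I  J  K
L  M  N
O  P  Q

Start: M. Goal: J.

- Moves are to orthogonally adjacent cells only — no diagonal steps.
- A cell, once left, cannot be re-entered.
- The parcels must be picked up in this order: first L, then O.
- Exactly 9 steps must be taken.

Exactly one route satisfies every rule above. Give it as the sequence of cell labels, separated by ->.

M -> L -> O -> P -> Q -> N -> K -> H -> F -> J

The waypoints must appear in the order L, O, with no cell reused.
Route from M: left to L, down to O, 2× right (reaching Q), 3× up (reaching H), left to F, down to J — 9 moves in all.
Check: order respected (L at step 1, O at step 2); 9 moves as required.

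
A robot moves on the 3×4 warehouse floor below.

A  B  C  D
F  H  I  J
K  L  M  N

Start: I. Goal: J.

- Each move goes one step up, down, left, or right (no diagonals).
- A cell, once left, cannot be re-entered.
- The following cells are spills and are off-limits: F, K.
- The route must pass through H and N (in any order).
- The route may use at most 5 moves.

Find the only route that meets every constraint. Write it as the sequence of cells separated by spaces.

I H L M N J

The 5-move cap with required stops at H, N leaves no slack for detours.
Route from I: left 1 to H, down 1 to L, right 2 to N, up 1 to J — 5 moves in all.
Check: all required cells visited; 5 ≤ 5 moves.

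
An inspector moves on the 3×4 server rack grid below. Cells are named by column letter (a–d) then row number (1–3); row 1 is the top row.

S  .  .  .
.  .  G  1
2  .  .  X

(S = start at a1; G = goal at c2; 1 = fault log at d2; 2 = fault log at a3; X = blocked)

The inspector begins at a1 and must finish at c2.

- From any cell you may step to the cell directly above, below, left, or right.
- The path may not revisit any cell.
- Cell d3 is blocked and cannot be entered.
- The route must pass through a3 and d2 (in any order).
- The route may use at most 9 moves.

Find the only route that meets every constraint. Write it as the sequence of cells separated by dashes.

a1 - a2 - a3 - b3 - b2 - b1 - c1 - d1 - d2 - c2

The 9-move cap with required stops at a3, d2 leaves no slack for detours.
Route from a1: down 2 to a3, right 1 to b3, up 2 to b1, right 2 to d1, down 1 to d2, left 1 to c2 — 9 moves in all.
Check: all required cells visited; 9 ≤ 9 moves.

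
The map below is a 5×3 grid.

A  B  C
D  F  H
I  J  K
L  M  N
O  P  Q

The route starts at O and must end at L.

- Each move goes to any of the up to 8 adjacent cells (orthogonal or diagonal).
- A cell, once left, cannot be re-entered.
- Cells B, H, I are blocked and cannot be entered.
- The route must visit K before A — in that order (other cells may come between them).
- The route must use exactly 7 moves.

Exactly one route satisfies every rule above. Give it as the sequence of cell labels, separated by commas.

O, M, K, F, A, D, J, L

The waypoints must appear in the order K, A, with no cell reused.
Route from O: up-right 2 to K, up-left 2 to A, down 1 to D, down-right 1 to J, down-left 1 to L — 7 moves in all.
Check: order respected (K at step 2, A at step 4); 7 moves as required.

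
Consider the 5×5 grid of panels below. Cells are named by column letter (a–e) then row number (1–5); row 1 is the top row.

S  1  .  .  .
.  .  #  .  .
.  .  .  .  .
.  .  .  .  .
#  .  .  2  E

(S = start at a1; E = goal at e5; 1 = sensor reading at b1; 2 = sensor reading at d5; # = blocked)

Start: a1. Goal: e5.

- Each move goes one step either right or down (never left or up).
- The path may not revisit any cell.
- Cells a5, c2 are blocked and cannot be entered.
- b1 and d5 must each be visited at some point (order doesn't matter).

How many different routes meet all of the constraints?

7

A right/down-only route from a1 to e5 makes exactly 4 down-moves and 4 right-moves in some order.
With no other constraints that would be C(8,4) = 70 routes.
A monotone route can only reach the required cells in the order b1, d5, so split there and multiply the segment counts (each segment already excludes blocked cells): a1→b1: 1; b1→d5: 7; d5→e5: 1; product = 7.
That gives 7 routes.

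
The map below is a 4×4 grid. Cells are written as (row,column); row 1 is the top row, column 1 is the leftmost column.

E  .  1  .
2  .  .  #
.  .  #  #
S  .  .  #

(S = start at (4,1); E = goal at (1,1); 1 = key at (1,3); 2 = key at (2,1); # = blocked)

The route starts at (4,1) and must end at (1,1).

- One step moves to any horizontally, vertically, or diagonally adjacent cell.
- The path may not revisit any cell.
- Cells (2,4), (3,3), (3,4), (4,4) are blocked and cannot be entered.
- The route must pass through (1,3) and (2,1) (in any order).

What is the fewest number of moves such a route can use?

6

Any route passes through (1,3) and (2,1) in some order between (4,1) and (1,1). Summing Chebyshev distances along each leg and taking the cheapest ordering ((4,1) → (1,3) → (2,1) → (1,1)) gives a lower bound of 3 + 2 + 1 = 6 moves.
A route of 6 moves achieves this: (4,1) → (3,1) → (2,1) → (1,2) → (1,3) → (2,2) → (1,1).
Since 6 matches the lower bound, it is optimal.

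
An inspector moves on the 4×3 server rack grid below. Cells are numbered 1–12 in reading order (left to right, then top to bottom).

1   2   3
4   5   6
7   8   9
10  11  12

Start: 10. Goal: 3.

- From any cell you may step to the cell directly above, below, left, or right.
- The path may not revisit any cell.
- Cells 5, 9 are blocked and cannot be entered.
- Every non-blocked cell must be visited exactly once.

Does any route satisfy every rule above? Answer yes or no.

Cell 6 has only one open neighbour but is neither the start nor the goal, so a Hamiltonian route would have to both enter and leave it through the same neighbour — impossible without revisiting.

no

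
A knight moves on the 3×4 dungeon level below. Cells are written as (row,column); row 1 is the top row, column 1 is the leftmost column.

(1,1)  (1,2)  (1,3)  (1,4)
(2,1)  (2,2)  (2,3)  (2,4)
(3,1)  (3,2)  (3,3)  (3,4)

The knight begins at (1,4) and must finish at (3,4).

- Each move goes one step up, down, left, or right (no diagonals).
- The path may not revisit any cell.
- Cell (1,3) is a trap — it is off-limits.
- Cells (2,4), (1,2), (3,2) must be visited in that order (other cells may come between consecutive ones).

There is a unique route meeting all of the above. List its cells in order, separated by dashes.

(1,4) - (2,4) - (2,3) - (2,2) - (1,2) - (1,1) - (2,1) - (3,1) - (3,2) - (3,3) - (3,4)

The waypoints must appear in the order (2,4), (1,2), (3,2), with no cell reused.
Route from (1,4): down 1 to (2,4), left 2 to (2,2), up 1 to (1,2), left 1 to (1,1), down 2 to (3,1), right 3 to (3,4) — 10 moves in all.
Check: order respected ((2,4) at step 1, (1,2) at step 4, (3,2) at step 8).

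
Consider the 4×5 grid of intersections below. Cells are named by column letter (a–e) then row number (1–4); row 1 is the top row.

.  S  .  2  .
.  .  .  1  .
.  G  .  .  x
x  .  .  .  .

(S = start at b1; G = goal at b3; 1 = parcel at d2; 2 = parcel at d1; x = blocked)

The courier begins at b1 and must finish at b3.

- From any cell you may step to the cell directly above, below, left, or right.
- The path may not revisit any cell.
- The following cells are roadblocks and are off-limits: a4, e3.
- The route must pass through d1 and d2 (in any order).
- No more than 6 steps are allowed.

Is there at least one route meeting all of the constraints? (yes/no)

yes

One route that works: b1 → c1 → d1 → d2 → d3 → c3 → b3.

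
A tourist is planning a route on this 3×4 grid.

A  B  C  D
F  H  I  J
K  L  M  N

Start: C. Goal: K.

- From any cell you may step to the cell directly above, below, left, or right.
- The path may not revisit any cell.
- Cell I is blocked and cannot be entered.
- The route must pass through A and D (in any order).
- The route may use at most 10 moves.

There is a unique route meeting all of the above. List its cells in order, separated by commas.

The budget equals the shortest possible length, so every move has to be on a shortest route through the required cells.
Route from C: right to D, 2× down (reaching N), 2× left (reaching L), 2× up (reaching B), left to A, 2× down (reaching K) — 10 moves in all.
Check: all required cells visited; 10 ≤ 10 moves.

C, D, J, N, M, L, H, B, A, F, K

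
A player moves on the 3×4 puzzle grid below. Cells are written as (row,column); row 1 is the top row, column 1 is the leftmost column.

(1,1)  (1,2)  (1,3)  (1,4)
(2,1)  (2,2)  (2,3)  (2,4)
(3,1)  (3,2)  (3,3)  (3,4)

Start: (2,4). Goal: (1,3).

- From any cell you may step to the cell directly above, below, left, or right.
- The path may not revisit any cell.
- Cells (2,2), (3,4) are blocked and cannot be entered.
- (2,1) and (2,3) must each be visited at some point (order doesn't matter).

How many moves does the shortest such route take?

Any route passes through (2,1) and (2,3) in some order between (2,4) and (1,3). Summing Manhattan distances along each leg and taking the cheapest ordering ((2,4) → (2,1) → (2,3) → (1,3)) gives a lower bound of 3 + 2 + 1 = 6 moves.
That bound ignores the blocked cells. Measuring each leg by the fewest moves that actually steer around them ((2,4)→(2,3): 1; (2,3)→(2,1): 4; (2,1)→(1,3): 3) raises the lower bound to 8.
A route of 8 moves exists: (2,4) → (2,3) → (3,3) → (3,2) → (3,1) → (2,1) → (1,1) → (1,2) → (1,3).
Since 8 matches that lower bound, it is optimal.

8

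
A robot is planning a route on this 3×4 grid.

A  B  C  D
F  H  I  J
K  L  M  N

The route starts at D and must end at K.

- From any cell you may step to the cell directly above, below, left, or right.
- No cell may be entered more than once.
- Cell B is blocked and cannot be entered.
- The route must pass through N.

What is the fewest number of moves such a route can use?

5

Any route passes through N somewhere between D and K. Summing Manhattan distances along the two legs (D → N → K) gives a lower bound of 2 + 3 = 5 moves.
A route of 5 moves achieves this: D → J → N → M → L → K.
Since 5 matches the lower bound, it is optimal.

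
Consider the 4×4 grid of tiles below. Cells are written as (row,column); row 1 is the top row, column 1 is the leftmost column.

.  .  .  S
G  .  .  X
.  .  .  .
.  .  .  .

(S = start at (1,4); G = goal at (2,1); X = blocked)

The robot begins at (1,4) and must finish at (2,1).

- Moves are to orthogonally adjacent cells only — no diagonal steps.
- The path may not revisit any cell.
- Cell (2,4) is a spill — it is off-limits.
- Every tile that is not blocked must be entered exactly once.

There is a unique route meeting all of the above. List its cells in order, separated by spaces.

(1,4) (1,3) (2,3) (3,3) (3,4) (4,4) (4,3) (4,2) (4,1) (3,1) (3,2) (2,2) (1,2) (1,1) (2,1)

Need to visit all 15 open cells exactly once, starting at (1,4) and ending at (2,1).
Cell (1,1) has only two open neighbours ((2,1) and (1,2)), so the path must pass straight through it: one of those is the cell it's entered from and the other is where it exits.
Route from (1,4): left 1 to (1,3), down 2 to (3,3), right 1 to (3,4), down 1 to (4,4), left 3 to (4,1), up 1 to (3,1), right 1 to (3,2), up 2 to (1,2), left 1 to (1,1), down 1 to (2,1) — 14 moves in all.
Check: all 15 open cells covered.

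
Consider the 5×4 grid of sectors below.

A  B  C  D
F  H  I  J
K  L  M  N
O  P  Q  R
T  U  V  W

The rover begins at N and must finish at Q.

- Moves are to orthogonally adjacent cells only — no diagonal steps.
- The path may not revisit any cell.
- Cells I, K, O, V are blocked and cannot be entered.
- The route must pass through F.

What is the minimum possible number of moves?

10

Any route passes through F somewhere between N and Q. Summing Manhattan distances along the two legs (N → F → Q) gives a lower bound of 4 + 4 = 8 moves.
The shortest route satisfying every rule uses 10 moves: N → J → D → C → B → A → F → H → L → P → Q.
The bound of 8 isn't tight here; checking systematically, no route of length 8 through 9 satisfies every constraint, so 10 is the minimum.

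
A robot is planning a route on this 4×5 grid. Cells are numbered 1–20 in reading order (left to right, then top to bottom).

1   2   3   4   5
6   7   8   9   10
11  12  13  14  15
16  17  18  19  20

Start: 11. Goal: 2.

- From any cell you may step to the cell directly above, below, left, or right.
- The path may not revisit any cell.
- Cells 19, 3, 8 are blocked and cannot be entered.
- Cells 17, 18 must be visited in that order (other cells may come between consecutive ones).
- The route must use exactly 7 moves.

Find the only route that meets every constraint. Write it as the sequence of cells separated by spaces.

11 16 17 18 13 12 7 2

The waypoints must appear in the order 17, 18, with no cell reused.
Route from 11: down to 16, 2× right (reaching 18), up to 13, left to 12, 2× up (reaching 2) — 7 moves in all.
Check: order respected (17 at step 2, 18 at step 3); 7 moves as required.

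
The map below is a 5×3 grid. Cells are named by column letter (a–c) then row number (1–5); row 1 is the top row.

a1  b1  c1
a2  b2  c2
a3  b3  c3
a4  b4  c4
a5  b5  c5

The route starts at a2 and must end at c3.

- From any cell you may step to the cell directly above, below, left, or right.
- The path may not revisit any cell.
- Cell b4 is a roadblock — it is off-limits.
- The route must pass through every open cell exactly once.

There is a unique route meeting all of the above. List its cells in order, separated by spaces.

Need to visit all 14 open cells exactly once, starting at a2 and ending at c3.
Cell a4 has only two open neighbours (a3 and a5), so the path must pass straight through it: one of those is the cell it's entered from and the other is where it exits.
Route from a2: up 1 to a1, right 2 to c1, down 1 to c2, left 1 to b2, down 1 to b3, left 1 to a3, down 2 to a5, right 2 to c5, up 2 to c3 — 13 moves in all.
Check: all 14 open cells covered.

a2 a1 b1 c1 c2 b2 b3 a3 a4 a5 b5 c5 c4 c3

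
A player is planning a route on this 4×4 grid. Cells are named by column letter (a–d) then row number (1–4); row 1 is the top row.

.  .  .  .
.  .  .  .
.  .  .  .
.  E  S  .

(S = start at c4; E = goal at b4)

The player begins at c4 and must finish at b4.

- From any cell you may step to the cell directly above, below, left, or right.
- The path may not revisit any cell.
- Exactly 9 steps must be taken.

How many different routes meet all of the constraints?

29

Need simple routes of exactly 9 moves from c4 to b4 (Manhattan distance 1, so 4 moves are spent on a detour and 4 undoing it).
Branch systematically from the start, pruning whenever the remaining move budget drops below the Manhattan distance to b4 or differs from it in parity. Grouping the completions by first move — via c3: 16; via d4: 13 (no valid completion starts via b4) — and summing: 16 + 13 = 29.
That gives 29 routes.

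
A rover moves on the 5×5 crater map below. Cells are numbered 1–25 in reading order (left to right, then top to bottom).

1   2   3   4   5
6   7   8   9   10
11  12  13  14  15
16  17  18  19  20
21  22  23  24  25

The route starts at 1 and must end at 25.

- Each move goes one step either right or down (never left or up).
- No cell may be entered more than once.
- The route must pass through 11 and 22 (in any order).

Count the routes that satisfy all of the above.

A right/down-only route from 1 to 25 makes exactly 4 down-moves and 4 right-moves in some order.
With no other constraints that would be C(8,4) = 70 routes.
A monotone route can only reach the required cells in the order 11, 22, so split there and multiply the segment counts: 1→11: 1; 11→22: 3; 22→25: 1; product = 3.
That gives 3 routes.

3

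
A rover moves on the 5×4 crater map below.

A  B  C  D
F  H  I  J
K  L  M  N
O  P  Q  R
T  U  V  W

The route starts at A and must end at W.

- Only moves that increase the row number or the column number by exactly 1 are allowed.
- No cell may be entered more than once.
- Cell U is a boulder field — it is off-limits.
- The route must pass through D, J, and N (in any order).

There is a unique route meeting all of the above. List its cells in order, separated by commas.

Moves only go right or down, so the column and row indices never decrease.
Route from A: right 3 to D, down 4 to W — 7 moves in all.
Check: all required cells visited.

A, B, C, D, J, N, R, W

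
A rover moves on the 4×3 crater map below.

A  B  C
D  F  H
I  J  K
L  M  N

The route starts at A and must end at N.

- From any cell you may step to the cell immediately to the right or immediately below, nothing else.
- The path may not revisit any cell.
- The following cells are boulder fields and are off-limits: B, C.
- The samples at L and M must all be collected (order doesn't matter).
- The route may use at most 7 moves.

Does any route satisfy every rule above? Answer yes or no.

yes

One route that works: A → D → I → L → M → N.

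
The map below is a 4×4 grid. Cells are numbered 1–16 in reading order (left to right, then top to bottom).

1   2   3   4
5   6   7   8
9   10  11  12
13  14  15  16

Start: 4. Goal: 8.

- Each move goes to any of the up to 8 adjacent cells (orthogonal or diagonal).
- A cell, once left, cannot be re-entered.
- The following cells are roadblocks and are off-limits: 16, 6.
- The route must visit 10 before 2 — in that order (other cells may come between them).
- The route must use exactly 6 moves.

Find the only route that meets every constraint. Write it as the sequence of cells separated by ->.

The waypoints must appear in the order 10, 2, with no cell reused.
Route from 4: down-left 2 to 10, up-left 1 to 5, up-right 1 to 2, right 1 to 3, down-right 1 to 8 — 6 moves in all.
Check: order respected (10 at step 2, 2 at step 4); 6 moves as required.

4 -> 7 -> 10 -> 5 -> 2 -> 3 -> 8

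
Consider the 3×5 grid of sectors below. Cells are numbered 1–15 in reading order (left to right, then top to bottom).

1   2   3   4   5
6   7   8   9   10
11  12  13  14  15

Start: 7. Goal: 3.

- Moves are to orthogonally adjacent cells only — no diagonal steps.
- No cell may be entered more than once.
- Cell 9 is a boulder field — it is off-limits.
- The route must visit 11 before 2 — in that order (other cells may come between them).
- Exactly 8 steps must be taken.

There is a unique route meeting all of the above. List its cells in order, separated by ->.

The waypoints must appear in the order 11, 2, with no cell reused.
Route from 7: right 1 to 8, down 1 to 13, left 2 to 11, up 2 to 1, right 2 to 3 — 8 moves in all.
Check: order respected (11 at step 4, 2 at step 7); 8 moves as required.

7 -> 8 -> 13 -> 12 -> 11 -> 6 -> 1 -> 2 -> 3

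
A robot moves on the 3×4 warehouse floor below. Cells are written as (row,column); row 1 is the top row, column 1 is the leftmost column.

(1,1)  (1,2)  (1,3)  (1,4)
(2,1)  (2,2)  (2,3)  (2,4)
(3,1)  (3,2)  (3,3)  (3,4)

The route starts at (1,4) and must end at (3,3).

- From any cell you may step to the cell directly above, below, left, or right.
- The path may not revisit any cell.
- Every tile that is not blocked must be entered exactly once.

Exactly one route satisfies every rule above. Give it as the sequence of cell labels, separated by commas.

Need to visit all 12 open cells exactly once, starting at (1,4) and ending at (3,3).
Cell (3,4) has only two open neighbours ((2,4) and (3,3)), so the path must pass straight through it: one of those is the cell it's entered from and the other is where it exits.
Route from (1,4): 3× left (reaching (1,1)), 2× down (reaching (3,1)), right to (3,2), up to (2,2), 2× right (reaching (2,4)), down to (3,4), left to (3,3) — 11 moves in all.
Check: all 12 open cells covered.

(1,4), (1,3), (1,2), (1,1), (2,1), (3,1), (3,2), (2,2), (2,3), (2,4), (3,4), (3,3)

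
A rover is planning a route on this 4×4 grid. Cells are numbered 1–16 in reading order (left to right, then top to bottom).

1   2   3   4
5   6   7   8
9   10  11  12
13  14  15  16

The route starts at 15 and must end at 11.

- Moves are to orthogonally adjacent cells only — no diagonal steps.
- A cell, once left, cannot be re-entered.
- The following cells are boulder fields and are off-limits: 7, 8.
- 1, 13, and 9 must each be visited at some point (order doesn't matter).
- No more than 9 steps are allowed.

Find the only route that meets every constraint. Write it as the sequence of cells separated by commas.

The 9-move cap with required stops at 1, 13, 9 leaves no slack for detours.
Route from 15: left 2 to 13, up 3 to 1, right 1 to 2, down 2 to 10, right 1 to 11 — 9 moves in all.
Check: all required cells visited; 9 ≤ 9 moves.

15, 14, 13, 9, 5, 1, 2, 6, 10, 11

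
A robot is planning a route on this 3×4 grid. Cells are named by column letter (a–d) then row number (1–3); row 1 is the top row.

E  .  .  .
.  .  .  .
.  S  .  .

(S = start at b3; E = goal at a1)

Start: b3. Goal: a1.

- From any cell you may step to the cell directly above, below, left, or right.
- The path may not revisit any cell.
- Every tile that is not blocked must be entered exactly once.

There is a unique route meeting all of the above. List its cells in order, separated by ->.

b3 -> a3 -> a2 -> b2 -> c2 -> c3 -> d3 -> d2 -> d1 -> c1 -> b1 -> a1

Need to visit all 12 open cells exactly once, starting at b3 and ending at a1.
Cell d3 has only two open neighbours (d2 and c3), so the path must pass straight through it: one of those is the cell it's entered from and the other is where it exits.
Route from b3: left to a3, up to a2, 2× right (reaching c2), down to c3, right to d3, 2× up (reaching d1), 3× left (reaching a1) — 11 moves in all.
Check: all 12 open cells covered.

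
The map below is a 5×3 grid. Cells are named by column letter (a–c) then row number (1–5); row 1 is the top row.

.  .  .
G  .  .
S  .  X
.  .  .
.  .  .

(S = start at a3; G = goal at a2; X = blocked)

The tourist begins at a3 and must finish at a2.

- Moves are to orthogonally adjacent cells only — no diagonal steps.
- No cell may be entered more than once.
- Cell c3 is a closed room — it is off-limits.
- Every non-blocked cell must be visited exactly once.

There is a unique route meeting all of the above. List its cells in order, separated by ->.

a3 -> a4 -> a5 -> b5 -> c5 -> c4 -> b4 -> b3 -> b2 -> c2 -> c1 -> b1 -> a1 -> a2

Need to visit all 14 open cells exactly once, starting at a3 and ending at a2.
Route from a3: 2× down (reaching a5), 2× right (reaching c5), up to c4, left to b4, 2× up (reaching b2), right to c2, up to c1, 2× left (reaching a1), down to a2 — 13 moves in all.
Check: all 14 open cells covered.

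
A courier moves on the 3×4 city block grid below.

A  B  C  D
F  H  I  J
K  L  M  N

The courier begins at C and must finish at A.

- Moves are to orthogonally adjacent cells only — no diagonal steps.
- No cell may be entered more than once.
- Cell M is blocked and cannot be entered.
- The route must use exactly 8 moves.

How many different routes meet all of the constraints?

1

Need simple routes of exactly 8 moves from C to A (Manhattan distance 2, so 3 moves are spent on a detour and 3 undoing it).
Enumerating: C D J I H L K F A.
That gives 1 route.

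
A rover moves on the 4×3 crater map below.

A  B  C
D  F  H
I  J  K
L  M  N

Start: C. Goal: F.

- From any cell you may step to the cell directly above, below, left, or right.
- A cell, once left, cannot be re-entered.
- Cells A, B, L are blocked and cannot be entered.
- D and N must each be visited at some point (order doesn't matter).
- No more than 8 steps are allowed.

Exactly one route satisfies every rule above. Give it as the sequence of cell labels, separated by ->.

The 8-move cap with required stops at D, N leaves no slack for detours.
Route from C: down 3 to N, left 1 to M, up 1 to J, left 1 to I, up 1 to D, right 1 to F — 8 moves in all.
Check: all required cells visited; 8 ≤ 8 moves.

C -> H -> K -> N -> M -> J -> I -> D -> F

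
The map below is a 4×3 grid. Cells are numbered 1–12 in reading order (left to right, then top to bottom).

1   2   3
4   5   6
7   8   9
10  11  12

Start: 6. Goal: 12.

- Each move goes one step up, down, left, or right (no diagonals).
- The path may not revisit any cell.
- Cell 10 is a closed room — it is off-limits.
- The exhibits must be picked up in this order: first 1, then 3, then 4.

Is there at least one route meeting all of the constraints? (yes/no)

no

Ignoring the required order, 4 revisit-free routes from 6 to 12 pass through all of 1, 3, and 4; the waypoint orders that occur are 3 → 1 → 4 (4) — never 1 → 3 → 4.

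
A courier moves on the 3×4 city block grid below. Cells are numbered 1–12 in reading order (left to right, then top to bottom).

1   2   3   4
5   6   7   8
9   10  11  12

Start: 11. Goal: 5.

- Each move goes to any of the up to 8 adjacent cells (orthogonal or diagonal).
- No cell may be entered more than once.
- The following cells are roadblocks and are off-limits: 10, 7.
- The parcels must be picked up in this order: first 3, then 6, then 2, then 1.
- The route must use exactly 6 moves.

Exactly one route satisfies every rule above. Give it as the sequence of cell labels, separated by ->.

11 -> 8 -> 3 -> 6 -> 2 -> 1 -> 5

The waypoints must appear in the order 3, 6, 2, 1, with no cell reused.
Route from 11: up-right to 8, up-left to 3, down-left to 6, up to 2, left to 1, down to 5 — 6 moves in all.
Check: order respected (3 at step 2, 6 at step 3, 2 at step 4, 1 at step 5); 6 moves as required.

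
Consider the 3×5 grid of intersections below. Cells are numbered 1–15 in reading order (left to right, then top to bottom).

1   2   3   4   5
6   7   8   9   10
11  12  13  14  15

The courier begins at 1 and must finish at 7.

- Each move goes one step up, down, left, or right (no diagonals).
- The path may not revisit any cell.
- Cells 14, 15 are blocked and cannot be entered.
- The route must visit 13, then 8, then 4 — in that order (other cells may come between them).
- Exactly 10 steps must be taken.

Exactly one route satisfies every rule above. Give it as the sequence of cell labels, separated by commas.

The waypoints must appear in the order 13, 8, 4, with no cell reused.
Route from 1: down 2 to 11, right 2 to 13, up 1 to 8, right 1 to 9, up 1 to 4, left 2 to 2, down 1 to 7 — 10 moves in all.
Check: order respected (13 at step 4, 8 at step 5, 4 at step 7); 10 moves as required.

1, 6, 11, 12, 13, 8, 9, 4, 3, 2, 7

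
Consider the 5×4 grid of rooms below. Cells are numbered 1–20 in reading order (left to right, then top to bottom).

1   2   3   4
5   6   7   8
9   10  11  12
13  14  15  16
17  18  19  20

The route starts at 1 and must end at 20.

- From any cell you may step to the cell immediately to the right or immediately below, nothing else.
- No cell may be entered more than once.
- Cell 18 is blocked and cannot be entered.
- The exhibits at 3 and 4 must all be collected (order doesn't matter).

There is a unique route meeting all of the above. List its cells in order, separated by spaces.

1 2 3 4 8 12 16 20

Moves only go right or down, so the column and row indices never decrease.
Route from 1: 3× right (reaching 4), 4× down (reaching 20) — 7 moves in all.
Check: all required cells visited.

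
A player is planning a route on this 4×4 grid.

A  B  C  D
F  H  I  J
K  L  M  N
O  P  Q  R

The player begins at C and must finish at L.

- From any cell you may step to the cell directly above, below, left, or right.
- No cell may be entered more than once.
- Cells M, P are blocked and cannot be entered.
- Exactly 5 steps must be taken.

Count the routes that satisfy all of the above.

Need simple routes of exactly 5 moves from C to L (Manhattan distance 3, so 1 moves are spent on a detour and 1 undoing it).
Enumerating: C I H F K L | C B H F K L | C B A F K L | C B A F H L | C D J I H L.
That gives 5 routes.

5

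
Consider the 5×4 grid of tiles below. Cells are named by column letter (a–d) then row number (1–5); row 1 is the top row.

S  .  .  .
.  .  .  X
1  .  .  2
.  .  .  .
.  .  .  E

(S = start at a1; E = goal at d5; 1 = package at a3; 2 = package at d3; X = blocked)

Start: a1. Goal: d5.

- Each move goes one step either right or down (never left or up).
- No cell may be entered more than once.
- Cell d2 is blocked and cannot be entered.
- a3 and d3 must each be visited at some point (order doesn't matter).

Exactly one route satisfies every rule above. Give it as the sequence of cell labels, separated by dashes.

Moves only go right or down, so the column and row indices never decrease.
Route from a1: down 2 to a3, right 3 to d3, down 2 to d5 — 7 moves in all.
Check: all required cells visited.

a1 - a2 - a3 - b3 - c3 - d3 - d4 - d5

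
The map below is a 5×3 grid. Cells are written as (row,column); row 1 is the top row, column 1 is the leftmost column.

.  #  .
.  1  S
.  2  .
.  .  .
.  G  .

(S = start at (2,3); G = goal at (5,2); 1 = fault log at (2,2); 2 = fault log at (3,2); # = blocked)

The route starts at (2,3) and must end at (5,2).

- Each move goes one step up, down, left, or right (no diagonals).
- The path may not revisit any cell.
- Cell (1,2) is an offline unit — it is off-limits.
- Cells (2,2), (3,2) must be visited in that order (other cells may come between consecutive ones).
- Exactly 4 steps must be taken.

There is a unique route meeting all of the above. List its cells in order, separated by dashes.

The waypoints must appear in the order (2,2), (3,2), with no cell reused.
Route from (2,3): left to (2,2), 3× down (reaching (5,2)) — 4 moves in all.
Check: order respected (1 at step 1, 2 at step 2); 4 moves as required.

(2,3) - (2,2) - (3,2) - (4,2) - (5,2)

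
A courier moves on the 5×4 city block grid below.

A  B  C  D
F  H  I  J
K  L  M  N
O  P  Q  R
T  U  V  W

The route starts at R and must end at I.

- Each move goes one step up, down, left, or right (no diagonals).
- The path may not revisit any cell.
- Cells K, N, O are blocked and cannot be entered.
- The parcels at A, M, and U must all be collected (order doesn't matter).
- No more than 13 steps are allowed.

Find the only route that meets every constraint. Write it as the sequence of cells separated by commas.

R, W, V, U, P, Q, M, L, H, F, A, B, C, I

The 13-move cap with required stops at A, M, U leaves no slack for detours.
Route from R: down to W, 2× left (reaching U), up to P, right to Q, up to M, left to L, up to H, left to F, up to A, 2× right (reaching C), down to I — 13 moves in all.
Check: all required cells visited; 13 ≤ 13 moves.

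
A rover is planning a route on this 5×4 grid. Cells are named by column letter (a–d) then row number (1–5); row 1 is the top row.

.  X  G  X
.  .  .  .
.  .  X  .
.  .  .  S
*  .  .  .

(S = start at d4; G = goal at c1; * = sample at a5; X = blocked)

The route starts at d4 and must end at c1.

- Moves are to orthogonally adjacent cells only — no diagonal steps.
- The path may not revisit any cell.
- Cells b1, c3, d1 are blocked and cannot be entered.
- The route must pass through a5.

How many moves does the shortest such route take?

10

Any route passes through a5 somewhere between d4 and c1. Summing Manhattan distances along the two legs (d4 → a5 → c1) gives a lower bound of 4 + 6 = 10 moves.
A route of 10 moves achieves this: d4 → d5 → c5 → b5 → a5 → a4 → a3 → a2 → b2 → c2 → c1.
Since 10 matches the lower bound, it is optimal.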